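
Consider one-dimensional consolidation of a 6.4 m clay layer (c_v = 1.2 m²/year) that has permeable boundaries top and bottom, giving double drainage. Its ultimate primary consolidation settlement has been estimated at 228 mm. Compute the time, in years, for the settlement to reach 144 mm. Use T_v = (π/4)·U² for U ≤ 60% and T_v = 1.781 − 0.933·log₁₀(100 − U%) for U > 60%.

t ≈ 2.73 years

Drainage path length: H_d = H/2 = 3.2 m (double drainage).
U = S(t)/S_ult = 144/228 = 0.6316.
U > 60%: T_v = 1.781 − 0.933·log₁₀(100 − 63.158) = 0.3196.
t = T_v·H_d²/c_v = 0.3196×3.2²/1.2 = 2.727 years.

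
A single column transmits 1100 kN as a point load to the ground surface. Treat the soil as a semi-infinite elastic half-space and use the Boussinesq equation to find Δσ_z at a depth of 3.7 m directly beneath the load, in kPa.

Δσ_z ≈ 38.4 kPa

Boussinesq vertical stress below a point load on an elastic half-space:
Δσ_z = 3P/(2πz²) · [1 + (r/z)²]^(−5/2)
r/z = 0/3.7 = 0; [1+(r/z)²]^(−5/2) = 1.
Δσ_z = 3×1100/(2π×3.7²) × 1 = 38.365 × 1 = 38.37 kPa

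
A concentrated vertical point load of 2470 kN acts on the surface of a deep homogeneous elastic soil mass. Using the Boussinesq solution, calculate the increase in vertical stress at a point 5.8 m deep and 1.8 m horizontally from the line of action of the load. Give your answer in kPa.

Boussinesq vertical stress below a point load on an elastic half-space:
Δσ_z = 3P/(2πz²) · [1 + (r/z)²]^(−5/2)
r/z = 1.8/5.8 = 0.31034; [1+(r/z)²]^(−5/2) = 0.79463.
Δσ_z = 3×2470/(2π×5.8²) × 0.79463 = 35.058 × 0.79463 = 27.86 kPa

Δσ_z ≈ 27.9 kPa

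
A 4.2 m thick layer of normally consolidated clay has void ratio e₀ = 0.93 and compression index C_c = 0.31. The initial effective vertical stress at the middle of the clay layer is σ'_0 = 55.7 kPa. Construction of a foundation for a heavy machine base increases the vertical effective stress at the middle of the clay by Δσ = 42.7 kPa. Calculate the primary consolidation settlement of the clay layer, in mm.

Final effective stress: σ'_f = σ'_0 + Δσ = 55.7 + 42.7 = 98.4 kPa.
Normally consolidated clay, so the full stress increment lies on the virgin compression line:
S_c = C_c·H/(1+e₀)·log₁₀(σ'_f/σ'_0) = 0.31×4.2/(1+0.93)×log₁₀(98.4/55.7)
    = 0.67461 × 0.24714 = 0.1667 m

S_c ≈ 167 mm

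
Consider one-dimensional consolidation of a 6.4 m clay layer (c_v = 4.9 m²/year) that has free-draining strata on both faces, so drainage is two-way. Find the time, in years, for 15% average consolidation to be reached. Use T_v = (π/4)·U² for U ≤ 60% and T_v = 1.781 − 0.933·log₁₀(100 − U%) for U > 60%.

Drainage path length: H_d = H/2 = 3.2 m (double drainage).
U ≤ 60%: T_v = (π/4)·U² = (π/4)×0.15² = 0.017671.
t = T_v·H_d²/c_v = 0.017671×3.2²/4.9 = 0.03693 years.

t ≈ 0.0369 years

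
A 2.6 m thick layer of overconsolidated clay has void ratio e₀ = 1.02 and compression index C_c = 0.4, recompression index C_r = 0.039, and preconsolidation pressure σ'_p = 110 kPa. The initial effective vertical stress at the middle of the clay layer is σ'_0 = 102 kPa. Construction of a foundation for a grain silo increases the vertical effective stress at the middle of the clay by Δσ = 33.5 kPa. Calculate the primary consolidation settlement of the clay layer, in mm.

S_c ≈ 48.3 mm

Final effective stress: σ'_f = 102 + 33.5 = 135.5 kPa.
σ'_f = 135.5 > σ'_p = 110 kPa, so the stress path crosses the preconsolidation pressure — recompression up to σ'_p, then virgin compression beyond:
S_c = H/(1+e₀)·[C_r·log₁₀(σ'_p/σ'_0) + C_c·log₁₀(σ'_f/σ'_p)]
    = 2.6/2.02 × [0.039×log₁₀(110/102) + 0.4×log₁₀(135.5/110)]
    = 1.2871 × [0.0012789 + 0.036219] = 0.04826 m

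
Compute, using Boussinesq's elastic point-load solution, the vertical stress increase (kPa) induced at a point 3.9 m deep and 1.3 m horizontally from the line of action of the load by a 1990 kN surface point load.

Boussinesq vertical stress below a point load on an elastic half-space:
Δσ_z = 3P/(2πz²) · [1 + (r/z)²]^(−5/2)
r/z = 1.3/3.9 = 0.33333; [1+(r/z)²]^(−5/2) = 0.76843.
Δσ_z = 3×1990/(2π×3.9²) × 0.76843 = 62.469 × 0.76843 = 48 kPa

Δσ_z ≈ 48 kPa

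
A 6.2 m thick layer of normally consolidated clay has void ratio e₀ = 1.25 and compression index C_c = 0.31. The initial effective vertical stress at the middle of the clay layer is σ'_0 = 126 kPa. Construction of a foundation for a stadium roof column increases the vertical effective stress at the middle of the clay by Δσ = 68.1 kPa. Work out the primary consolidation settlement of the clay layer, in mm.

Final effective stress: σ'_f = σ'_0 + Δσ = 126 + 68.1 = 194.1 kPa.
Normally consolidated clay, so the full stress increment lies on the virgin compression line:
S_c = C_c·H/(1+e₀)·log₁₀(σ'_f/σ'_0) = 0.31×6.2/(1+1.25)×log₁₀(194.1/126)
    = 0.85422 × 0.18765 = 0.1603 m

S_c ≈ 160 mm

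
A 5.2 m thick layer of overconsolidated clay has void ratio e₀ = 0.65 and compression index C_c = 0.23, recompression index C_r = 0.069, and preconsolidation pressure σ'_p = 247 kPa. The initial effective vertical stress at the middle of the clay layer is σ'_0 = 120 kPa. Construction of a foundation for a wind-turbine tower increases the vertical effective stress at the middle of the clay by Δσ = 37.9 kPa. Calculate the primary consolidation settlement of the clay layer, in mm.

Final effective stress: σ'_f = 120 + 37.9 = 157.9 kPa.
σ'_f = 157.9 ≤ σ'_p = 247 kPa, so the clay remains overconsolidated and only the recompression index applies:
S_c = C_r·H/(1+e₀)·log₁₀(σ'_f/σ'_0) = 0.069×5.2/1.65×log₁₀(157.9/120)
    = 0.21745 × 0.1192 = 0.02592 m

S_c ≈ 25.9 mm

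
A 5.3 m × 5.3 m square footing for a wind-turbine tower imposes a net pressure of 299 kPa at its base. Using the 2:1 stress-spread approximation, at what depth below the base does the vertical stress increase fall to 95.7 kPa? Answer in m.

2:1 spreading — at depth z the loaded area has grown by z in each plan dimension:
qB²/(B+z)² = Δσ_z ⇒ z = B(√(q/Δσ_z) − 1) = 5.3×(√(299/95.7) − 1) = 4.068 m

z ≈ 4.07 m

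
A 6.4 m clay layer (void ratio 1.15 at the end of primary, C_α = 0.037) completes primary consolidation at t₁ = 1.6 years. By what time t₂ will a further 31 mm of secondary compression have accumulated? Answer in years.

t₂ ≈ 3.06 years

S_s = C_α·H/(1+e_p)·log₁₀(t₂/t₁) ⇒ log₁₀(t₂/t₁) = S_s·(1+e_p)/(C_α·H).
log₁₀(t₂/t₁) = 0.031 × (1+1.15) / (0.037×6.4) = 0.2815
t₂ = t₁ × 10^0.2815 = 1.6 × 1.912 = 3.059 years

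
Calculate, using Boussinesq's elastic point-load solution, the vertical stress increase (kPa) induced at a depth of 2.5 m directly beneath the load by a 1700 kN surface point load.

Boussinesq vertical stress below a point load on an elastic half-space:
Δσ_z = 3P/(2πz²) · [1 + (r/z)²]^(−5/2)
r/z = 0/2.5 = 0; [1+(r/z)²]^(−5/2) = 1.
Δσ_z = 3×1700/(2π×2.5²) × 1 = 129.87 × 1 = 129.9 kPa

Δσ_z ≈ 130 kPa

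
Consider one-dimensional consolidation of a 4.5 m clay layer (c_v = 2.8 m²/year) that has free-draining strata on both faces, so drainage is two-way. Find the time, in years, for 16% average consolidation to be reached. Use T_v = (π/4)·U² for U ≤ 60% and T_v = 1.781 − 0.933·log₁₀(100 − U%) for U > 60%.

Drainage path length: H_d = H/2 = 2.25 m (double drainage).
U ≤ 60%: T_v = (π/4)·U² = (π/4)×0.16² = 0.020106.
t = T_v·H_d²/c_v = 0.020106×2.25²/2.8 = 0.03635 years.

t ≈ 0.0364 years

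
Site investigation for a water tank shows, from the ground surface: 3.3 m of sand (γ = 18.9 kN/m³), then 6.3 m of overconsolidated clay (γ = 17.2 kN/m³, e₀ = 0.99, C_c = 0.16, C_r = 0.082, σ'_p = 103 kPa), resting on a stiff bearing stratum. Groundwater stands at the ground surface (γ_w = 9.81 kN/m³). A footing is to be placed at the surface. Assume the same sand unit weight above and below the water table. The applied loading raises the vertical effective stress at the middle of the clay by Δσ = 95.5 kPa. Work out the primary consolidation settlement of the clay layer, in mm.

S_c ≈ 155 mm

Mid-depth of clay below the ground surface: z = 3.3 + 6.3/2 = 6.45 m.
Total vertical stress at mid-clay: σ_v = 18.9×3.3 + 17.2×3.15 = 116.55 kPa.
Pore pressure: u = 9.81×(6.45 − 0) = 63.275 kPa.
Initial effective stress: σ'_0 = σ_v − u = 116.55 − 63.275 = 53.275 kPa.
Final effective stress: σ'_f = 53.275 + 95.5 = 148.78 kPa.
σ'_f = 148.78 > σ'_p = 103 kPa, so the stress path crosses the preconsolidation pressure — recompression up to σ'_p, then virgin compression beyond:
S_c = H/(1+e₀)·[C_r·log₁₀(σ'_p/σ'_0) + C_c·log₁₀(σ'_f/σ'_p)]
    = 6.3/1.99 × [0.082×log₁₀(103/53.275) + 0.16×log₁₀(148.78/103)]
    = 3.1658 × [0.023478 + 0.025553] = 0.1552 m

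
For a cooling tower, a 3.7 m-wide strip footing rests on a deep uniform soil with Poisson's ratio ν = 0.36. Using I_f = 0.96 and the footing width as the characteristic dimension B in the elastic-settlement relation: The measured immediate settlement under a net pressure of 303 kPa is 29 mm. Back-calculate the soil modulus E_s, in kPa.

E_s ≈ 32300 kPa

S_e = q·B·(1−ν²)/E_s · I_f  ⇒  E_s = q·B·(1−ν²)·I_f / S_e.
E_s = 303 × 3.7 × 0.8704 × 0.96 / 0.029 = 32300 kPa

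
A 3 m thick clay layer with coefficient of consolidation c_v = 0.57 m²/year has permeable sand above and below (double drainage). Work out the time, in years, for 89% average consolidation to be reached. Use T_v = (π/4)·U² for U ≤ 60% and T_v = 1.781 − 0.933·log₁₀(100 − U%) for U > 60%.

Drainage path length: H_d = H/2 = 1.5 m (double drainage).
U > 60%: T_v = 1.781 − 0.933·log₁₀(100 − 89) = 0.80938.
t = T_v·H_d²/c_v = 0.80938×1.5²/0.57 = 3.195 years.

t ≈ 3.19 years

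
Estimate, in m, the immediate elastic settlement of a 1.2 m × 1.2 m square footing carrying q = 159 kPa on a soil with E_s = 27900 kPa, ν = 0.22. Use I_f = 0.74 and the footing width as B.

Immediate (elastic) settlement: S_e = q·B·(1−ν²)/E_s · I_f.
S_e = 159 × 1.2 × (1 − 0.22²) / 27900 × 0.74
    = 159 × 1.2 × 0.9516 / 27900 × 0.74
    = 0.004816 m

S_e ≈ 0.00482 m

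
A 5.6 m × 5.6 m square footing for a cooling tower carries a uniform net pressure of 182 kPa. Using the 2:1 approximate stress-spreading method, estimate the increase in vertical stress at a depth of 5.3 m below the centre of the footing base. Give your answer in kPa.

Δσ_z ≈ 48 kPa

By the 2:1 method the load spreads at 1 horizontal : 2 vertical, so at depth z the loaded area has grown by z in each plan dimension:
Δσ = qBL/((B+z)(L+z)) = 182×5.6×5.6/((5.6+5.3)(5.6+5.3)) = 48.039 kPa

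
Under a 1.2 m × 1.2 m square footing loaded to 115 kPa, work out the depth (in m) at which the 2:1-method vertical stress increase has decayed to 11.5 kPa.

z ≈ 2.59 m

2:1 spreading — at depth z the loaded area has grown by z in each plan dimension:
qB²/(B+z)² = Δσ_z ⇒ z = B(√(q/Δσ_z) − 1) = 1.2×(√(115/11.5) − 1) = 2.595 m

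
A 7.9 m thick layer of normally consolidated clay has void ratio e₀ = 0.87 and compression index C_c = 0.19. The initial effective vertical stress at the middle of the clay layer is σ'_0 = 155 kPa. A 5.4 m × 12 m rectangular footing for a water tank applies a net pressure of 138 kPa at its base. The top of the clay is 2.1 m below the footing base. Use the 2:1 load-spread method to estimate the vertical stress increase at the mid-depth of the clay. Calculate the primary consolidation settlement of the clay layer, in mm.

Mid-depth of clay below the footing base: z = 2.1 + 7.9/2 = 6.05 m.
Stress increase at mid-clay by the 2:1 spreading method:
Δσ = qBL/((B+z)(L+z)) = 138×5.4×12/((5.4+6.05)(12+6.05)) = 43.268 kPa
Final effective stress: σ'_f = σ'_0 + Δσ = 155 + 43.268 = 198.27 kPa.
Normally consolidated clay, so the full stress increment lies on the virgin compression line:
S_c = C_c·H/(1+e₀)·log₁₀(σ'_f/σ'_0) = 0.19×7.9/(1+0.87)×log₁₀(198.27/155)
    = 0.80267 × 0.10693 = 0.08583 m

S_c ≈ 85.8 mm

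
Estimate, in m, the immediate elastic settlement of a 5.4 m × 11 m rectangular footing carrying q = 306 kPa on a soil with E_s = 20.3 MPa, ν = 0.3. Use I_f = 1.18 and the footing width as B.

S_e ≈ 0.0874 m

Immediate (elastic) settlement: S_e = q·B·(1−ν²)/E_s · I_f.
E_s = 20.3 MPa = 20300 kPa.
S_e = 306 × 5.4 × (1 − 0.3²) / 20300 × 1.18
    = 306 × 5.4 × 0.91 / 20300 × 1.18
    = 0.08741 m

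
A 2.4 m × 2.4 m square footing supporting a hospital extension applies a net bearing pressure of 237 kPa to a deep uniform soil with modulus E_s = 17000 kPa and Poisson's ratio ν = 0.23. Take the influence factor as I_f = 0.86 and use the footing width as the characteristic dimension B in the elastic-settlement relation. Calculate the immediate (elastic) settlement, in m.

Immediate (elastic) settlement: S_e = q·B·(1−ν²)/E_s · I_f.
S_e = 237 × 2.4 × (1 − 0.23²) / 17000 × 0.86
    = 237 × 2.4 × 0.9471 / 17000 × 0.86
    = 0.02725 m

S_e ≈ 0.0273 m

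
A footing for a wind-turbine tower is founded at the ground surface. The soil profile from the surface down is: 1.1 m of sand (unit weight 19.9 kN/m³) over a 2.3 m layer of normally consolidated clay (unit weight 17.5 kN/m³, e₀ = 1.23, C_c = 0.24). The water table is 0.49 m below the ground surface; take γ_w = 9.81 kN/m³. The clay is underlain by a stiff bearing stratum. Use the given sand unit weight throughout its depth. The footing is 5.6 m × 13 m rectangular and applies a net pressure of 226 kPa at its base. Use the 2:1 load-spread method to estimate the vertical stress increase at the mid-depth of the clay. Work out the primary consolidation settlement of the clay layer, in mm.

S_c ≈ 202 mm

Mid-depth of clay below the ground surface: z = 1.1 + 2.3/2 = 2.25 m.
Total vertical stress at mid-clay: σ_v = 19.9×1.1 + 17.5×1.15 = 42.015 kPa.
Pore pressure: u = 9.81×(2.25 − 0.49) = 17.266 kPa.
Initial effective stress: σ'_0 = σ_v − u = 42.015 − 17.266 = 24.749 kPa.
Stress increase at mid-clay by the 2:1 spreading method:
Δσ = qBL/((B+z)(L+z)) = 226×5.6×13/((5.6+2.25)(13+2.25)) = 137.44 kPa
Final effective stress: σ'_f = σ'_0 + Δσ = 24.749 + 137.44 = 162.19 kPa.
Normally consolidated clay, so the full stress increment lies on the virgin compression line:
S_c = C_c·H/(1+e₀)·log₁₀(σ'_f/σ'_0) = 0.24×2.3/(1+1.23)×log₁₀(162.19/24.749)
    = 0.24753 × 0.81647 = 0.2021 m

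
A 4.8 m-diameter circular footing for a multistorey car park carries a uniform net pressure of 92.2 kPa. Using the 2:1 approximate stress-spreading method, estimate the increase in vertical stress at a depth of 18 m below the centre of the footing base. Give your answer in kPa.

Δσ_z ≈ 4.09 kPa

By the 2:1 method the load spreads at 1 horizontal : 2 vertical, so at depth z the loaded area has grown by z in each plan dimension:
Δσ ≈ qD²/(D+z)² = 92.2×4.8²/(4.8+18)² = 4.0864 kPa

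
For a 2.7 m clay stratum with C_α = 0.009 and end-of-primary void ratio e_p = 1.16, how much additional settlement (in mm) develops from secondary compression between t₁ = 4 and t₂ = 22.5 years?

S_s ≈ 8.44 mm

Secondary compression: S_s = C_α·H/(1+e_p)·log₁₀(t₂/t₁)
S_s = 0.009×2.7/(1+1.16)×log₁₀(22.5/4)
    = 0.01125 × 0.7501 = 0.008439 m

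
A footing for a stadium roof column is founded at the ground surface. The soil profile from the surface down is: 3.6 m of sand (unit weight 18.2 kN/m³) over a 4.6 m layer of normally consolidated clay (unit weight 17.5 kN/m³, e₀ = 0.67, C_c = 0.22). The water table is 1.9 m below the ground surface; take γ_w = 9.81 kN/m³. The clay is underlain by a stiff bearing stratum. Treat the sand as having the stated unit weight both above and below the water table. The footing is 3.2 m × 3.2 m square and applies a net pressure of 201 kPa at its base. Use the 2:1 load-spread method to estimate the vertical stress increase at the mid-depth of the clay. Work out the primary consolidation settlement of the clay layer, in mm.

S_c ≈ 83.5 mm

Mid-depth of clay below the ground surface: z = 3.6 + 4.6/2 = 5.9 m.
Total vertical stress at mid-clay: σ_v = 18.2×3.6 + 17.5×2.3 = 105.77 kPa.
Pore pressure: u = 9.81×(5.9 − 1.9) = 39.24 kPa.
Initial effective stress: σ'_0 = σ_v − u = 105.77 − 39.24 = 66.53 kPa.
Stress increase at mid-clay by the 2:1 spreading method:
Δσ = qBL/((B+z)(L+z)) = 201×3.2×3.2/((3.2+5.9)(3.2+5.9)) = 24.855 kPa
Final effective stress: σ'_f = σ'_0 + Δσ = 66.53 + 24.855 = 91.385 kPa.
Normally consolidated clay, so the full stress increment lies on the virgin compression line:
S_c = C_c·H/(1+e₀)·log₁₀(σ'_f/σ'_0) = 0.22×4.6/(1+0.67)×log₁₀(91.385/66.53)
    = 0.60599 × 0.13786 = 0.08354 m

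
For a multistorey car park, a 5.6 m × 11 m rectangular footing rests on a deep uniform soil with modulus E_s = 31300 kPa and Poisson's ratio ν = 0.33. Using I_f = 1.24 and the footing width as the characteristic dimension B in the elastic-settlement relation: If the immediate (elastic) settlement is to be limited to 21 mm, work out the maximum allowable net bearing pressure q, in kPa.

S_e = q·B·(1−ν²)/E_s · I_f  ⇒  q = S_e·E_s / (B·(1−ν²)·I_f).
q = 0.021 × 31300 / (5.6 × 0.8911 × 1.24) = 106.2 kPa

q ≈ 106 kPa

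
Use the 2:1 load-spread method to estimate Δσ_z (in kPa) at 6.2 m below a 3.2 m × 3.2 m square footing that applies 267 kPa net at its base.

Δσ_z ≈ 30.9 kPa

By the 2:1 method the load spreads at 1 horizontal : 2 vertical, so at depth z the loaded area has grown by z in each plan dimension:
Δσ = qBL/((B+z)(L+z)) = 267×3.2×3.2/((3.2+6.2)(3.2+6.2)) = 30.943 kPa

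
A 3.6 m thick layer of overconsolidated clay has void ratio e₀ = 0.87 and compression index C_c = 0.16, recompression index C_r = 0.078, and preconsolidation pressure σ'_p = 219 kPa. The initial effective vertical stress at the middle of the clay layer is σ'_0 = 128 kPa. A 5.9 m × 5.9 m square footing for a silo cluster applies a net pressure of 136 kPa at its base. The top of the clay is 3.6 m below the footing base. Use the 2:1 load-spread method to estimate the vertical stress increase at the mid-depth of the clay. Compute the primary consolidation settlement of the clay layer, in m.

S_c ≈ 0.0166 m

Mid-depth of clay below the footing base: z = 3.6 + 3.6/2 = 5.4 m.
Stress increase at mid-clay by the 2:1 spreading method:
Δσ = qBL/((B+z)(L+z)) = 136×5.9×5.9/((5.9+5.4)(5.9+5.4)) = 37.075 kPa
Final effective stress: σ'_f = 128 + 37.075 = 165.07 kPa.
σ'_f = 165.07 ≤ σ'_p = 219 kPa, so the clay remains overconsolidated and only the recompression index applies:
S_c = C_r·H/(1+e₀)·log₁₀(σ'_f/σ'_0) = 0.078×3.6/1.87×log₁₀(165.07/128)
    = 0.15016 × 0.11046 = 0.01659 m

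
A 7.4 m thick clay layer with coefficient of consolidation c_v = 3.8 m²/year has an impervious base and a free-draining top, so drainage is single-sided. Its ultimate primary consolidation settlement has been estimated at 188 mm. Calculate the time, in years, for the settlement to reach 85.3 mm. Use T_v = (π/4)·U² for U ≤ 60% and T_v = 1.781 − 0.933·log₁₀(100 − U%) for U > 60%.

Drainage path length: H_d = H = 7.4 m (single drainage).
U = S(t)/S_ult = 85.3/188 = 0.4537.
U ≤ 60%: T_v = (π/4)·U² = (π/4)×0.45372² = 0.16169.
t = T_v·H_d²/c_v = 0.16169×7.4²/3.8 = 2.33 years.

t ≈ 2.33 years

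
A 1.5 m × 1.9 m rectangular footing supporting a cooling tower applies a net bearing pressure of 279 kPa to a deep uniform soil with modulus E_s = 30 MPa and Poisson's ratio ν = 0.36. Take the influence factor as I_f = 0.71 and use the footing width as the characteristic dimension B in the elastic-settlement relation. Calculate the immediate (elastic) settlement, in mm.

S_e ≈ 8.62 mm

Immediate (elastic) settlement: S_e = q·B·(1−ν²)/E_s · I_f.
E_s = 30 MPa = 30000 kPa.
S_e = 279 × 1.5 × (1 − 0.36²) / 30000 × 0.71
    = 279 × 1.5 × 0.8704 / 30000 × 0.71
    = 0.008621 m = 8.621 mm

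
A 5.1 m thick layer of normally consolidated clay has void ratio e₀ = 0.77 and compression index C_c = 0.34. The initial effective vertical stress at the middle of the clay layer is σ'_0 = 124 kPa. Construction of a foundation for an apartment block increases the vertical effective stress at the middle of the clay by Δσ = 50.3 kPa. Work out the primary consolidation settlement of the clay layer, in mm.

S_c ≈ 145 mm

Final effective stress: σ'_f = σ'_0 + Δσ = 124 + 50.3 = 174.3 kPa.
Normally consolidated clay, so the full stress increment lies on the virgin compression line:
S_c = C_c·H/(1+e₀)·log₁₀(σ'_f/σ'_0) = 0.34×5.1/(1+0.77)×log₁₀(174.3/124)
    = 0.97966 × 0.14788 = 0.1449 m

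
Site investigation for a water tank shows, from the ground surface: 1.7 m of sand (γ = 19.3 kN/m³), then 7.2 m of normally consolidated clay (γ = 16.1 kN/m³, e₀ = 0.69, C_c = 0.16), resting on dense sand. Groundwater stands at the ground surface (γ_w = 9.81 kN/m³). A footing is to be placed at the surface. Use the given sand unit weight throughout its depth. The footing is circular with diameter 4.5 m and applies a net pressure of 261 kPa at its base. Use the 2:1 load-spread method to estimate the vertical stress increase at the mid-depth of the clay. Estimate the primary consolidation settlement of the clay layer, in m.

Mid-depth of clay below the ground surface: z = 1.7 + 7.2/2 = 5.3 m.
Total vertical stress at mid-clay: σ_v = 19.3×1.7 + 16.1×3.6 = 90.77 kPa.
Pore pressure: u = 9.81×(5.3 − 0) = 51.993 kPa.
Initial effective stress: σ'_0 = σ_v − u = 90.77 − 51.993 = 38.777 kPa.
Stress increase at mid-clay by the 2:1 spreading method:
Δσ ≈ qD²/(D+z)² = 261×4.5²/(4.5+5.3)² = 55.032 kPa
Final effective stress: σ'_f = σ'_0 + Δσ = 38.777 + 55.032 = 93.809 kPa.
Normally consolidated clay, so the full stress increment lies on the virgin compression line:
S_c = C_c·H/(1+e₀)·log₁₀(σ'_f/σ'_0) = 0.16×7.2/(1+0.69)×log₁₀(93.809/38.777)
    = 0.68166 × 0.38367 = 0.2615 m

S_c ≈ 0.262 m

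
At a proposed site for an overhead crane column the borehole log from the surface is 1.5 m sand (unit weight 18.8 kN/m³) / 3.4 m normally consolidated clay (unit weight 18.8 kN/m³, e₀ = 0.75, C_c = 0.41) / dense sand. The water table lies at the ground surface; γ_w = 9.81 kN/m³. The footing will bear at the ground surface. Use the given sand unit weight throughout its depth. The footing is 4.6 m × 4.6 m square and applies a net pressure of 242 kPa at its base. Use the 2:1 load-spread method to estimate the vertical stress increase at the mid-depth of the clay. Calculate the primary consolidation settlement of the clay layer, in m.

S_c ≈ 0.473 m

Mid-depth of clay below the ground surface: z = 1.5 + 3.4/2 = 3.2 m.
Total vertical stress at mid-clay: σ_v = 18.8×1.5 + 18.8×1.7 = 60.16 kPa.
Pore pressure: u = 9.81×(3.2 − 0) = 31.392 kPa.
Initial effective stress: σ'_0 = σ_v − u = 60.16 − 31.392 = 28.768 kPa.
Stress increase at mid-clay by the 2:1 spreading method:
Δσ = qBL/((B+z)(L+z)) = 242×4.6×4.6/((4.6+3.2)(4.6+3.2)) = 84.167 kPa
Final effective stress: σ'_f = σ'_0 + Δσ = 28.768 + 84.167 = 112.94 kPa.
Normally consolidated clay, so the full stress increment lies on the virgin compression line:
S_c = C_c·H/(1+e₀)·log₁₀(σ'_f/σ'_0) = 0.41×3.4/(1+0.75)×log₁₀(112.94/28.768)
    = 0.79657 × 0.59394 = 0.4731 m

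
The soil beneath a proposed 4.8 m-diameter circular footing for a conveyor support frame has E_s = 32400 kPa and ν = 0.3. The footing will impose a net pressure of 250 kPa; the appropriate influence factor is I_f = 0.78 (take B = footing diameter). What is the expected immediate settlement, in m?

Immediate (elastic) settlement: S_e = q·B·(1−ν²)/E_s · I_f.
S_e = 250 × 4.8 × (1 − 0.3²) / 32400 × 0.78
    = 250 × 4.8 × 0.91 / 32400 × 0.78
    = 0.02629 m

S_e ≈ 0.0263 m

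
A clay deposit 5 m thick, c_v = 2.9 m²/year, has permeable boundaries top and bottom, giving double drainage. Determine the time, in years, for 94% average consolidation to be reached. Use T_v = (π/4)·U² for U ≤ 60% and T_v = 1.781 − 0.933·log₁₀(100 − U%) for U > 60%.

Drainage path length: H_d = H/2 = 2.5 m (double drainage).
U > 60%: T_v = 1.781 − 0.933·log₁₀(100 − 94) = 1.055.
t = T_v·H_d²/c_v = 1.055×2.5²/2.9 = 2.274 years.

t ≈ 2.27 years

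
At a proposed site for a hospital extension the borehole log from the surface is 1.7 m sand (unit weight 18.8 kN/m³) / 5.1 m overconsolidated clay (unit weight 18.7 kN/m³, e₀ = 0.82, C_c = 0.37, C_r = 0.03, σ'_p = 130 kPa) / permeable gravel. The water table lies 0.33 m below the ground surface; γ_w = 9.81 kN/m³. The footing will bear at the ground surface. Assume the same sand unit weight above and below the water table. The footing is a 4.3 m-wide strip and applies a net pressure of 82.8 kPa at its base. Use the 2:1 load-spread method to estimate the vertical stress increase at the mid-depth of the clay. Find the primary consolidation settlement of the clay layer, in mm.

Mid-depth of clay below the ground surface: z = 1.7 + 5.1/2 = 4.25 m.
Total vertical stress at mid-clay: σ_v = 18.8×1.7 + 18.7×2.55 = 79.645 kPa.
Pore pressure: u = 9.81×(4.25 − 0.33) = 38.455 kPa.
Initial effective stress: σ'_0 = σ_v − u = 79.645 − 38.455 = 41.19 kPa.
Stress increase at mid-clay by the 2:1 spreading method:
Δσ = qB/(B+z) = 82.8×4.3/(4.3+4.25) = 41.642 kPa
Final effective stress: σ'_f = 41.19 + 41.642 = 82.832 kPa.
σ'_f = 82.832 ≤ σ'_p = 130 kPa, so the clay remains overconsolidated and only the recompression index applies:
S_c = C_r·H/(1+e₀)·log₁₀(σ'_f/σ'_0) = 0.03×5.1/1.82×log₁₀(82.832/41.19)
    = 0.084066 × 0.30341 = 0.02551 m

S_c ≈ 25.5 mm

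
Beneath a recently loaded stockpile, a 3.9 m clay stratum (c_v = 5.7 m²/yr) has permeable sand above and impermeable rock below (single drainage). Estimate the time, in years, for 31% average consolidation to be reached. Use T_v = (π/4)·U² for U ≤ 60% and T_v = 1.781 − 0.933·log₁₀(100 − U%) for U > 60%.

t ≈ 0.201 years

Drainage path length: H_d = H = 3.9 m (single drainage).
U ≤ 60%: T_v = (π/4)·U² = (π/4)×0.31² = 0.075477.
t = T_v·H_d²/c_v = 0.075477×3.9²/5.7 = 0.2014 years.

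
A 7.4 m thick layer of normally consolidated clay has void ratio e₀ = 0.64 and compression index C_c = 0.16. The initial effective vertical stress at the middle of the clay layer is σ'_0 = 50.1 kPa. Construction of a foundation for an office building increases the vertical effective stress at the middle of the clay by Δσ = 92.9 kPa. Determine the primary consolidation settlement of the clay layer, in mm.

S_c ≈ 329 mm

Final effective stress: σ'_f = σ'_0 + Δσ = 50.1 + 92.9 = 143 kPa.
Normally consolidated clay, so the full stress increment lies on the virgin compression line:
S_c = C_c·H/(1+e₀)·log₁₀(σ'_f/σ'_0) = 0.16×7.4/(1+0.64)×log₁₀(143/50.1)
    = 0.72195 × 0.4555 = 0.3288 m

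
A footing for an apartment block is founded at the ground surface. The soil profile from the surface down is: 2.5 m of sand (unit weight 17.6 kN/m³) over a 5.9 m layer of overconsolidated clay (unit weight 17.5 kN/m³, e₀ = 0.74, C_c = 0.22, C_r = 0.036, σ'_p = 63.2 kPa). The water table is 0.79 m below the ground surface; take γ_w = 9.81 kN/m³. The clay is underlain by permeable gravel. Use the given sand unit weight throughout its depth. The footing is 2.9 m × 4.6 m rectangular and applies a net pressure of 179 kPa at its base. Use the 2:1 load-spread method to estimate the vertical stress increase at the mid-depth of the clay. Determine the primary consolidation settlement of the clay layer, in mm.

S_c ≈ 82.2 mm

Mid-depth of clay below the ground surface: z = 2.5 + 5.9/2 = 5.45 m.
Total vertical stress at mid-clay: σ_v = 17.6×2.5 + 17.5×2.95 = 95.625 kPa.
Pore pressure: u = 9.81×(5.45 − 0.79) = 45.715 kPa.
Initial effective stress: σ'_0 = σ_v − u = 95.625 − 45.715 = 49.91 kPa.
Stress increase at mid-clay by the 2:1 spreading method:
Δσ = qBL/((B+z)(L+z)) = 179×2.9×4.6/((2.9+5.45)(4.6+5.45)) = 28.455 kPa
Final effective stress: σ'_f = 49.91 + 28.455 = 78.365 kPa.
σ'_f = 78.365 > σ'_p = 63.2 kPa, so the stress path crosses the preconsolidation pressure — recompression up to σ'_p, then virgin compression beyond:
S_c = H/(1+e₀)·[C_r·log₁₀(σ'_p/σ'_0) + C_c·log₁₀(σ'_f/σ'_p)]
    = 5.9/1.74 × [0.036×log₁₀(63.2/49.91) + 0.22×log₁₀(78.365/63.2)]
    = 3.3908 × [0.0036911 + 0.020549] = 0.08219 m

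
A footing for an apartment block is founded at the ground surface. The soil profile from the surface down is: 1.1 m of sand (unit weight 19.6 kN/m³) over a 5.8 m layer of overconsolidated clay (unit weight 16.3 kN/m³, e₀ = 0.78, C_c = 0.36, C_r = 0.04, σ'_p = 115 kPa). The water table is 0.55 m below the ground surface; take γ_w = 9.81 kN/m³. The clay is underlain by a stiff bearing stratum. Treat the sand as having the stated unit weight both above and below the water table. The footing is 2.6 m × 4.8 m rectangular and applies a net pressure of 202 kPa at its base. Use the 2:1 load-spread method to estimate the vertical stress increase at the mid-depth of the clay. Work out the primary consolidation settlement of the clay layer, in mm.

S_c ≈ 45.7 mm

Mid-depth of clay below the ground surface: z = 1.1 + 5.8/2 = 4 m.
Total vertical stress at mid-clay: σ_v = 19.6×1.1 + 16.3×2.9 = 68.83 kPa.
Pore pressure: u = 9.81×(4 − 0.55) = 33.845 kPa.
Initial effective stress: σ'_0 = σ_v − u = 68.83 − 33.845 = 34.985 kPa.
Stress increase at mid-clay by the 2:1 spreading method:
Δσ = qBL/((B+z)(L+z)) = 202×2.6×4.8/((2.6+4)(4.8+4)) = 43.405 kPa
Final effective stress: σ'_f = 34.985 + 43.405 = 78.39 kPa.
σ'_f = 78.39 ≤ σ'_p = 115 kPa, so the clay remains overconsolidated and only the recompression index applies:
S_c = C_r·H/(1+e₀)·log₁₀(σ'_f/σ'_0) = 0.04×5.8/1.78×log₁₀(78.39/34.985)
    = 0.13034 × 0.35038 = 0.04567 m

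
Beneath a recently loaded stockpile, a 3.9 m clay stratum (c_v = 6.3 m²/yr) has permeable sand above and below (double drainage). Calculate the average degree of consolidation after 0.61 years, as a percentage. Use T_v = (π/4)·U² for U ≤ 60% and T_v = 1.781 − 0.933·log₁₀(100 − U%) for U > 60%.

U ≈ 93.3 %

Drainage path length: H_d = H/2 = 1.95 m (double drainage).
T_v = c_v·t/H_d² = 6.3×0.61/1.95² = 1.0107.
T_v = 1.0107 corresponds to the U > 60% branch:
U = 1 − 10^((1.781 − T_v)/0.933)/100 = 0.9331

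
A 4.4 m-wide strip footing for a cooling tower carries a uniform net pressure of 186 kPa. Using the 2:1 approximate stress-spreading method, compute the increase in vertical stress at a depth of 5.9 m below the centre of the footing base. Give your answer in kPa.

By the 2:1 method the load spreads at 1 horizontal : 2 vertical, so at depth z the loaded area has grown by z in each plan dimension:
Δσ = qB/(B+z) = 186×4.4/(4.4+5.9) = 79.456 kPa

Δσ_z ≈ 79.5 kPa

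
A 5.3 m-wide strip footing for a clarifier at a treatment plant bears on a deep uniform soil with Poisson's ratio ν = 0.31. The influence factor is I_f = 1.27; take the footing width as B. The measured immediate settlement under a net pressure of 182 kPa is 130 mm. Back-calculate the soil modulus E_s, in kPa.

E_s ≈ 8520 kPa

S_e = q·B·(1−ν²)/E_s · I_f  ⇒  E_s = q·B·(1−ν²)·I_f / S_e.
E_s = 182 × 5.3 × 0.9039 × 1.27 / 0.13 = 8518 kPa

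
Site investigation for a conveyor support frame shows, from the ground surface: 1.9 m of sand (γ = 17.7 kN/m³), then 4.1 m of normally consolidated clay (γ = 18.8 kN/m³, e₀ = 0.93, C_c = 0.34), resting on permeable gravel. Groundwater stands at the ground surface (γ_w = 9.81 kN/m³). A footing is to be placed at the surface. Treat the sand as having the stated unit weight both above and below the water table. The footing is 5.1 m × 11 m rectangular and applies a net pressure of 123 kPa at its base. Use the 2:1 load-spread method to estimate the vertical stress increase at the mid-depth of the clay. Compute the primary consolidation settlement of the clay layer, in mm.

S_c ≈ 291 mm

Mid-depth of clay below the ground surface: z = 1.9 + 4.1/2 = 3.95 m.
Total vertical stress at mid-clay: σ_v = 17.7×1.9 + 18.8×2.05 = 72.17 kPa.
Pore pressure: u = 9.81×(3.95 − 0) = 38.75 kPa.
Initial effective stress: σ'_0 = σ_v − u = 72.17 − 38.75 = 33.42 kPa.
Stress increase at mid-clay by the 2:1 spreading method:
Δσ = qBL/((B+z)(L+z)) = 123×5.1×11/((5.1+3.95)(11+3.95)) = 51.001 kPa
Final effective stress: σ'_f = σ'_0 + Δσ = 33.42 + 51.001 = 84.421 kPa.
Normally consolidated clay, so the full stress increment lies on the virgin compression line:
S_c = C_c·H/(1+e₀)·log₁₀(σ'_f/σ'_0) = 0.34×4.1/(1+0.93)×log₁₀(84.421/33.42)
    = 0.72228 × 0.40244 = 0.2907 m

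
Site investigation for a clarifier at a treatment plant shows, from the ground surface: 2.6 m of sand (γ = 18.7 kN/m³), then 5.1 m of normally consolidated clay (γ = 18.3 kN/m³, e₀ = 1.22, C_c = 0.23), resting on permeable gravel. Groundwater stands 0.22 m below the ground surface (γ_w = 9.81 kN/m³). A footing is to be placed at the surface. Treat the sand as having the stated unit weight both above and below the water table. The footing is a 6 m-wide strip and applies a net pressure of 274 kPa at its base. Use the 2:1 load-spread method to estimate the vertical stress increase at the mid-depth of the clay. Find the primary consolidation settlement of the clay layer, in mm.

S_c ≈ 326 mm

Mid-depth of clay below the ground surface: z = 2.6 + 5.1/2 = 5.15 m.
Total vertical stress at mid-clay: σ_v = 18.7×2.6 + 18.3×2.55 = 95.285 kPa.
Pore pressure: u = 9.81×(5.15 − 0.22) = 48.363 kPa.
Initial effective stress: σ'_0 = σ_v − u = 95.285 − 48.363 = 46.922 kPa.
Stress increase at mid-clay by the 2:1 spreading method:
Δσ = qB/(B+z) = 274×6/(6+5.15) = 147.44 kPa
Final effective stress: σ'_f = σ'_0 + Δσ = 46.922 + 147.44 = 194.36 kPa.
Normally consolidated clay, so the full stress increment lies on the virgin compression line:
S_c = C_c·H/(1+e₀)·log₁₀(σ'_f/σ'_0) = 0.23×5.1/(1+1.22)×log₁₀(194.36/46.922)
    = 0.52838 × 0.61723 = 0.3261 m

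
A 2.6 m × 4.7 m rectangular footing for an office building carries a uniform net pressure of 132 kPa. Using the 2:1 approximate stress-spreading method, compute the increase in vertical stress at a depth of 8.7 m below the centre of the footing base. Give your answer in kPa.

Δσ_z ≈ 10.7 kPa

By the 2:1 method the load spreads at 1 horizontal : 2 vertical, so at depth z the loaded area has grown by z in each plan dimension:
Δσ = qBL/((B+z)(L+z)) = 132×2.6×4.7/((2.6+8.7)(4.7+8.7)) = 10.653 kPa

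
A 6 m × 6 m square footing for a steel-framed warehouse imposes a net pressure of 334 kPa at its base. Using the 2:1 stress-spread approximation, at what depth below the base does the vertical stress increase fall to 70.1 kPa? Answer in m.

z ≈ 7.1 m

2:1 spreading — at depth z the loaded area has grown by z in each plan dimension:
qB²/(B+z)² = Δσ_z ⇒ z = B(√(q/Δσ_z) − 1) = 6×(√(334/70.1) − 1) = 7.097 m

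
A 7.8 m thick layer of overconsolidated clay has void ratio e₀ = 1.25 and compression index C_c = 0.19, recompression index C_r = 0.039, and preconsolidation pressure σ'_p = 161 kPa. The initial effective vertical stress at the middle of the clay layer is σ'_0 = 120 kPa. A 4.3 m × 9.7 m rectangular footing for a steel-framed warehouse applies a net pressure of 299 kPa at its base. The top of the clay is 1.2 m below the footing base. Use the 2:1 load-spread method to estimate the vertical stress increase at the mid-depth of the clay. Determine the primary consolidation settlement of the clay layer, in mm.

Mid-depth of clay below the footing base: z = 1.2 + 7.8/2 = 5.1 m.
Stress increase at mid-clay by the 2:1 spreading method:
Δσ = qBL/((B+z)(L+z)) = 299×4.3×9.7/((4.3+5.1)(9.7+5.1)) = 89.644 kPa
Final effective stress: σ'_f = 120 + 89.644 = 209.64 kPa.
σ'_f = 209.64 > σ'_p = 161 kPa, so the stress path crosses the preconsolidation pressure — recompression up to σ'_p, then virgin compression beyond:
S_c = H/(1+e₀)·[C_r·log₁₀(σ'_p/σ'_0) + C_c·log₁₀(σ'_f/σ'_p)]
    = 7.8/2.25 × [0.039×log₁₀(161/120) + 0.19×log₁₀(209.64/161)]
    = 3.4667 × [0.0049781 + 0.021783] = 0.09277 m

S_c ≈ 92.8 mm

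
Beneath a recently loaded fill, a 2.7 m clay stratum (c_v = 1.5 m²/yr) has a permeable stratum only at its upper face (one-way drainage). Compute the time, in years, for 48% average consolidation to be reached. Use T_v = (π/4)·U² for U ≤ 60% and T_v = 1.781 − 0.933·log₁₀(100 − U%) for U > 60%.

t ≈ 0.879 years

Drainage path length: H_d = H = 2.7 m (single drainage).
U ≤ 60%: T_v = (π/4)·U² = (π/4)×0.48² = 0.18096.
t = T_v·H_d²/c_v = 0.18096×2.7²/1.5 = 0.8795 years.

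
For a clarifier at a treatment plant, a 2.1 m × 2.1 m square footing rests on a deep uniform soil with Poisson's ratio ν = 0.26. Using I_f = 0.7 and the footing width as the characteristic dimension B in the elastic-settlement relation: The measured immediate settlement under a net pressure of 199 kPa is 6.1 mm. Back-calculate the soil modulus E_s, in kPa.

S_e = q·B·(1−ν²)/E_s · I_f  ⇒  E_s = q·B·(1−ν²)·I_f / S_e.
E_s = 199 × 2.1 × 0.9324 × 0.7 / 0.0061 = 44710 kPa

E_s ≈ 44700 kPa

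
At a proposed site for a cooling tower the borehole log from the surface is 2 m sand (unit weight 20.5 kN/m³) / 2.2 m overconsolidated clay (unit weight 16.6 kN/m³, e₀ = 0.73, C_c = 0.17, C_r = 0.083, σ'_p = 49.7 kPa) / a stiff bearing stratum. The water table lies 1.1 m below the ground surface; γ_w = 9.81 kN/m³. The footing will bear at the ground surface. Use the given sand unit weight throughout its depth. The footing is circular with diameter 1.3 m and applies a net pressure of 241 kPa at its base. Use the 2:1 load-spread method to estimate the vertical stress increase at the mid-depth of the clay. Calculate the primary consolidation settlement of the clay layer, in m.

Mid-depth of clay below the ground surface: z = 2 + 2.2/2 = 3.1 m.
Total vertical stress at mid-clay: σ_v = 20.5×2 + 16.6×1.1 = 59.26 kPa.
Pore pressure: u = 9.81×(3.1 − 1.1) = 19.62 kPa.
Initial effective stress: σ'_0 = σ_v − u = 59.26 − 19.62 = 39.64 kPa.
Stress increase at mid-clay by the 2:1 spreading method:
Δσ ≈ qD²/(D+z)² = 241×1.3²/(1.3+3.1)² = 21.038 kPa
Final effective stress: σ'_f = 39.64 + 21.038 = 60.678 kPa.
σ'_f = 60.678 > σ'_p = 49.7 kPa, so the stress path crosses the preconsolidation pressure — recompression up to σ'_p, then virgin compression beyond:
S_c = H/(1+e₀)·[C_r·log₁₀(σ'_p/σ'_0) + C_c·log₁₀(σ'_f/σ'_p)]
    = 2.2/1.73 × [0.083×log₁₀(49.7/39.64) + 0.17×log₁₀(60.678/49.7)]
    = 1.2717 × [0.0081525 + 0.014735] = 0.02911 m

S_c ≈ 0.0291 m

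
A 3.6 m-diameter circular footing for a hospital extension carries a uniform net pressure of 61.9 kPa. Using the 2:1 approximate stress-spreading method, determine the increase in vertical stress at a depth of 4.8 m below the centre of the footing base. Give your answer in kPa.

By the 2:1 method the load spreads at 1 horizontal : 2 vertical, so at depth z the loaded area has grown by z in each plan dimension:
Δσ ≈ qD²/(D+z)² = 61.9×3.6²/(3.6+4.8)² = 11.369 kPa

Δσ_z ≈ 11.4 kPa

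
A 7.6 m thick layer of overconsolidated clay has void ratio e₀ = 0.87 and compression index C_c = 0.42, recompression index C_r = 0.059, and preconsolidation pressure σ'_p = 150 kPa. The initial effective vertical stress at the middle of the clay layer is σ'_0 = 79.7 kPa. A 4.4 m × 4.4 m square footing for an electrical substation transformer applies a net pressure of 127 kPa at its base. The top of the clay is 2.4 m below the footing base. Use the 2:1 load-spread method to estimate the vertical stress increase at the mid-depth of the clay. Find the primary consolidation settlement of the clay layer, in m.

S_c ≈ 0.0253 m

Mid-depth of clay below the footing base: z = 2.4 + 7.6/2 = 6.2 m.
Stress increase at mid-clay by the 2:1 spreading method:
Δσ = qBL/((B+z)(L+z)) = 127×4.4×4.4/((4.4+6.2)(4.4+6.2)) = 21.883 kPa
Final effective stress: σ'_f = 79.7 + 21.883 = 101.58 kPa.
σ'_f = 101.58 ≤ σ'_p = 150 kPa, so the clay remains overconsolidated and only the recompression index applies:
S_c = C_r·H/(1+e₀)·log₁₀(σ'_f/σ'_0) = 0.059×7.6/1.87×log₁₀(101.58/79.7)
    = 0.23979 × 0.10535 = 0.02526 m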